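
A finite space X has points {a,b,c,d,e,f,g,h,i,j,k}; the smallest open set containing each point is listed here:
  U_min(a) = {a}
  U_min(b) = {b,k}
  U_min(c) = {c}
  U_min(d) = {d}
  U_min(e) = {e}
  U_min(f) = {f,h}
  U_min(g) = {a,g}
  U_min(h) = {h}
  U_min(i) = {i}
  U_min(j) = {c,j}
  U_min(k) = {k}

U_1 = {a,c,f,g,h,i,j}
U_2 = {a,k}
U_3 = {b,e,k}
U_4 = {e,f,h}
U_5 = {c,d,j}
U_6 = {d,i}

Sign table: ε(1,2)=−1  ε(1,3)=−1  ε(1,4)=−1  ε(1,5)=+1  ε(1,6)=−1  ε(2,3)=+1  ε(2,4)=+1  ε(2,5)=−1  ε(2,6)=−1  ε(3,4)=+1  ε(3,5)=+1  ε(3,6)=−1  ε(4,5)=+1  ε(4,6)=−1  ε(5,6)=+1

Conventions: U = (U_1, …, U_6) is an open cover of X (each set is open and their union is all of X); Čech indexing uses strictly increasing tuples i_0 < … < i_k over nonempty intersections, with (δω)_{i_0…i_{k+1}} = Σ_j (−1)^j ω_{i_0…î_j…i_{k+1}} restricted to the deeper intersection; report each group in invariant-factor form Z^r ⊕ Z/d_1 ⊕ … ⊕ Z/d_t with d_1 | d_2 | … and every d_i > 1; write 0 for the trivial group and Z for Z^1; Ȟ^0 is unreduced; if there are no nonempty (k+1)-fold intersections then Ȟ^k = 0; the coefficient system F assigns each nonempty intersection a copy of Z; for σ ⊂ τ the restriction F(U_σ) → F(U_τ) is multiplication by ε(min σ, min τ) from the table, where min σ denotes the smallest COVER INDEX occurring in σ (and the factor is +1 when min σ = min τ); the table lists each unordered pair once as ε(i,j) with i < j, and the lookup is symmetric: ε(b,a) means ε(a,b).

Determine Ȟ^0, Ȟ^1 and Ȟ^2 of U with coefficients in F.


cover nerve:
  U12={a} U14={f,h} U15={c,j} U16={i} U23={k} U34={e} U56={d}
C dims 6,7; δ0: rk 6, SNF 1^5·2
Ȟ^0: (6−6)−0=0 ⇒ 0
Ȟ^1: (7−0)−6=1 plus torsion [2] ⇒ Z ⊕ Z/2
Ȟ^2: (0−0)−0=0 ⇒ 0

Ȟ^0(U;F) ≅ 0,  Ȟ^1(U;F) ≅ Z ⊕ Z/2,  Ȟ^2(U;F) ≅ 0


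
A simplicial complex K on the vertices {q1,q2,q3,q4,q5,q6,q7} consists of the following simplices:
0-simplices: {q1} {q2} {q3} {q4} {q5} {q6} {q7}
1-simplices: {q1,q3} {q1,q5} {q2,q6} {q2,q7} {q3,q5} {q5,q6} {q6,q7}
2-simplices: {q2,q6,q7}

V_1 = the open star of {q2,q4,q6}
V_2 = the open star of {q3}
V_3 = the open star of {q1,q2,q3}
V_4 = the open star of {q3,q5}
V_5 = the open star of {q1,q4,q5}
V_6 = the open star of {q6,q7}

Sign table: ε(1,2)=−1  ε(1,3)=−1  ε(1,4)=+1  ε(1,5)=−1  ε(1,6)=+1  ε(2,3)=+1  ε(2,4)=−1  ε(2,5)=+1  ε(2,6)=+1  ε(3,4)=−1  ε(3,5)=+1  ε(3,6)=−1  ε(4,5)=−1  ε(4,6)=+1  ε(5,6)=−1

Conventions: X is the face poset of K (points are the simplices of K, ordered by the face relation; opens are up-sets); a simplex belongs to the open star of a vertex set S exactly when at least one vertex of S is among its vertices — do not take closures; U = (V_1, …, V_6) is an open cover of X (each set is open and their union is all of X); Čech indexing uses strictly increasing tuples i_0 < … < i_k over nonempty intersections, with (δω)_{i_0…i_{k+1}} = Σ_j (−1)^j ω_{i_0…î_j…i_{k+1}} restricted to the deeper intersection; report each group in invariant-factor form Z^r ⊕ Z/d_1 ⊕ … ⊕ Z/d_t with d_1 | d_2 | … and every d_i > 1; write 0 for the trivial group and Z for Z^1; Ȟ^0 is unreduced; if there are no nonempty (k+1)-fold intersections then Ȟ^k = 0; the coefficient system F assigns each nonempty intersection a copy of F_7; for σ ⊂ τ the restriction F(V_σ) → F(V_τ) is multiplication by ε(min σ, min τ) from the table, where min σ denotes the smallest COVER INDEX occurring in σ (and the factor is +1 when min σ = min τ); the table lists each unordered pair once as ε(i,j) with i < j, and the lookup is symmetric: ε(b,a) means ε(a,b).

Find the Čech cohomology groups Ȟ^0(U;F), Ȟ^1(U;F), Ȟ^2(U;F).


intersection data:
  V1={{q2},{q4},{q6},{q2,q6},{q2,q7},{q5,q6},{q6,q7},{q2,q6,q7}} V2={{q3},{q1,q3},{q3,q5}} V3={{q1},{q2},{q3},{q1,q3},{q1,q5},{q2,q6},{q2,q7},{q3,q5},{q2,q6,q7}} V4={{q3},{q5},{q1,q3},{q1,q5},{q3,q5},{q5,q6}} V5={{q1},{q4},{q5},{q1,q3},{q1,q5},{q3,q5},{q5,q6}} V6={{q6},{q7},{q2,q6},{q2,q7},{q5,q6},{q6,q7},{q2,q6,q7}}
  V13={{q2},{q2,q6},{q2,q7},{q2,q6,q7}} V14={{q5,q6}} V15={{q4},{q5,q6}} V16={{q6},{q2,q6},{q2,q7},{q5,q6},{q6,q7},{q2,q6,q7}} V23={{q3},{q1,q3},{q3,q5}} V24={{q3},{q1,q3},{q3,q5}} V25={{q1,q3},{q3,q5}} V34={{q3},{q1,q3},{q1,q5},{q3,q5}} V35={{q1},{q1,q3},{q1,q5},{q3,q5}} V36={{q2,q6},{q2,q7},{q2,q6,q7}} V45={{q5},{q1,q3},{q1,q5},{q3,q5},{q5,q6}} V46={{q5,q6}} V56={{q5,q6}}
  V136={{q2,q6},{q2,q7},{q2,q6,q7}} V145={{q5,q6}} V146={{q5,q6}} V156={{q5,q6}} V234={{q3},{q1,q3},{q3,q5}} V235={{q1,q3},{q3,q5}} V245={{q1,q3},{q3,q5}} V345={{q1,q3},{q1,q5},{q3,q5}} V456={{q5,q6}}
  V1456={{q5,q6}} V2345={{q1,q3},{q3,q5}}
C dims 6,13,9,2; δ0: rk_F7 5; δ1: rk_F7 7; δ2: rk_F7 2
Ȟ^0 = (6 − 5) − 0 = 1, so Ȟ^0 ≅ Z/7
Ȟ^1 = (13 − 7) − 5 = 1, so Ȟ^1 ≅ Z/7
Ȟ^2 = (9 − 2) − 7 = 0, so Ȟ^2 ≅ 0

Ȟ^0(U;F) ≅ Z/7; Ȟ^1(U;F) ≅ Z/7; Ȟ^2(U;F) ≅ 0


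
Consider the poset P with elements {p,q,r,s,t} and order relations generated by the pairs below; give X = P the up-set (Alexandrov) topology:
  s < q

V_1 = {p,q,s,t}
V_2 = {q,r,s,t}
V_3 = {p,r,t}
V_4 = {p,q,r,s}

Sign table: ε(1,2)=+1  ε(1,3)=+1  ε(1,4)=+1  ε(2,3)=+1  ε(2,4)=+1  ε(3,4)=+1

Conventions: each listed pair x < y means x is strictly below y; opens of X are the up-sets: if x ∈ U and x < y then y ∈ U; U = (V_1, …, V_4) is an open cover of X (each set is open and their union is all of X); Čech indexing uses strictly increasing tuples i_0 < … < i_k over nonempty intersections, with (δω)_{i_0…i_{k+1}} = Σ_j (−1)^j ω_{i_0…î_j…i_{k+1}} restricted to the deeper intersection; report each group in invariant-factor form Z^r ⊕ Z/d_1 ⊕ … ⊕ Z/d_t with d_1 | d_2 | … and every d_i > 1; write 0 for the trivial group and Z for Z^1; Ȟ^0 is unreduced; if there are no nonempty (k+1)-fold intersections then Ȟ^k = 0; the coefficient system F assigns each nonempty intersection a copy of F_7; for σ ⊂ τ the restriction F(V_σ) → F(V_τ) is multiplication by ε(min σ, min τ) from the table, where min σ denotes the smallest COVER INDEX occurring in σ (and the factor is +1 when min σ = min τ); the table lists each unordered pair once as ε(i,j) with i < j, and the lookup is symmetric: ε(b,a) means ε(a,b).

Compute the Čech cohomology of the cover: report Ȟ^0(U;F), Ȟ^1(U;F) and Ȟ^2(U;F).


nerve of the cover:
  V12={q,s,t} V13={p,t} V14={p,q,s} V23={r,t} V24={q,r,s} V34={p,r}
  V123={t} V124={q,s} V134={p} V234={r}
C dims 4,6,4; δ0: rk_F7 3; δ1: rk_F7 3
Ȟ^0 = (4 − 3) − 0 = 1, so Ȟ^0 ≅ Z/7
Ȟ^1 = (6 − 3) − 3 = 0, so Ȟ^1 ≅ 0
Ȟ^2 = (4 − 0) − 3 = 1, so Ȟ^2 ≅ Z/7

Ȟ^0 ≅ Z/7, Ȟ^1 ≅ 0 and Ȟ^2 ≅ Z/7


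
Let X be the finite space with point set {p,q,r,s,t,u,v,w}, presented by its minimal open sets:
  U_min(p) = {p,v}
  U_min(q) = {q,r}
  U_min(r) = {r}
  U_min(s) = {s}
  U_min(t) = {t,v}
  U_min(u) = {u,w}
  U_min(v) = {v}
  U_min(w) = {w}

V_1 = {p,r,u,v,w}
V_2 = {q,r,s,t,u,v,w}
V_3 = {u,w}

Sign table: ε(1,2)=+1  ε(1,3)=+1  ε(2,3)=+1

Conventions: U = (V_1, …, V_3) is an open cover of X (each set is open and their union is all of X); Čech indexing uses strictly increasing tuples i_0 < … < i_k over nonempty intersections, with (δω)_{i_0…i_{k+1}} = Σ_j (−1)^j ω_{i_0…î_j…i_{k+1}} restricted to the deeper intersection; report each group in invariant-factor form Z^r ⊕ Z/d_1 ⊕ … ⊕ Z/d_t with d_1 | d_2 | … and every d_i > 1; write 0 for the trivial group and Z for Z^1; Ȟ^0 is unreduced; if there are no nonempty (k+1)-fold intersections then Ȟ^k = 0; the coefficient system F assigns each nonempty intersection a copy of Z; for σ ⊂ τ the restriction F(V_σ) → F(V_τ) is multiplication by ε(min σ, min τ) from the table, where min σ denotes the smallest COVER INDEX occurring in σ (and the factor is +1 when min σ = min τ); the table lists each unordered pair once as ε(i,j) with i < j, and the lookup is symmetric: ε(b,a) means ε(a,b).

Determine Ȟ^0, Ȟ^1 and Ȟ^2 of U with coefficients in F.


nonempty intersections:
  V12={r,u,v,w} V13={u,w} V23={u,w}
  V123={u,w}
C dims 3,3,1; δ0: rk 2, SNF 1^2; δ1: rk 1, SNF 1^1
Ȟ^0: (3−2)−0=1 ⇒ Z
Ȟ^1: (3−1)−2=0 ⇒ 0
Ȟ^2: (1−0)−1=0 ⇒ 0

Ȟ^0 = Z, Ȟ^1 = 0 and Ȟ^2 = 0


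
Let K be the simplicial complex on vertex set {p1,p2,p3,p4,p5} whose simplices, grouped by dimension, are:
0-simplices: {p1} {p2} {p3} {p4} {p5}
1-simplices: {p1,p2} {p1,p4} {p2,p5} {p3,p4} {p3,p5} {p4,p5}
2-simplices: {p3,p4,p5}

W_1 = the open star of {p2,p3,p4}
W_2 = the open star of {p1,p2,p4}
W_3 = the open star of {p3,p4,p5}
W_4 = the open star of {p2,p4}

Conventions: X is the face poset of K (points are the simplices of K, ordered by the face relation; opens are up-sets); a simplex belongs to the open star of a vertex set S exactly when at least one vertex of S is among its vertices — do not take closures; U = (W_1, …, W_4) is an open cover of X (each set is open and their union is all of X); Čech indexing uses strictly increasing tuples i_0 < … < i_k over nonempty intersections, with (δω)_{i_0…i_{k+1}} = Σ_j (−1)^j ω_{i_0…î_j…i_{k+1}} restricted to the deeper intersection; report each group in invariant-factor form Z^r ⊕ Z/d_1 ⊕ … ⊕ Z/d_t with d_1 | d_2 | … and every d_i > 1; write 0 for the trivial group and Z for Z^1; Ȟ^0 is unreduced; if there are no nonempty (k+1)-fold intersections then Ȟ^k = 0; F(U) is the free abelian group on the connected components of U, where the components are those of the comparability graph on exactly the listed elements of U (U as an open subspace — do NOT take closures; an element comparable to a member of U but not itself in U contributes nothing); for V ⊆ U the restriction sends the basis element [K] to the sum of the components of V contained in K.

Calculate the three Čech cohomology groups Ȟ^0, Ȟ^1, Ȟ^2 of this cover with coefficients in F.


cover nerve:
  W1={{p2},{p3},{p4},{p1,p2},{p1,p4},{p2,p5},{p3,p4},{p3,p5},{p4,p5},{p3,p4,p5}} W2={{p1},{p2},{p4},{p1,p2},{p1,p4},{p2,p5},{p3,p4},{p4,p5},{p3,p4,p5}} W3={{p3},{p4},{p5},{p1,p4},{p2,p5},{p3,p4},{p3,p5},{p4,p5},{p3,p4,p5}} W4={{p2},{p4},{p1,p2},{p1,p4},{p2,p5},{p3,p4},{p4,p5},{p3,p4,p5}}
  W12={{p2},{p4},{p1,p2},{p1,p4},{p2,p5},{p3,p4},{p4,p5},{p3,p4,p5}} W13={{p3},{p4},{p1,p4},{p2,p5},{p3,p4},{p3,p5},{p4,p5},{p3,p4,p5}} W14={{p2},{p4},{p1,p2},{p1,p4},{p2,p5},{p3,p4},{p4,p5},{p3,p4,p5}} W23={{p4},{p1,p4},{p2,p5},{p3,p4},{p4,p5},{p3,p4,p5}} W24={{p2},{p4},{p1,p2},{p1,p4},{p2,p5},{p3,p4},{p4,p5},{p3,p4,p5}} W34={{p4},{p1,p4},{p2,p5},{p3,p4},{p4,p5},{p3,p4,p5}}
  W123={{p4},{p1,p4},{p2,p5},{p3,p4},{p4,p5},{p3,p4,p5}} W124={{p2},{p4},{p1,p2},{p1,p4},{p2,p5},{p3,p4},{p4,p5},{p3,p4,p5}} W134={{p4},{p1,p4},{p2,p5},{p3,p4},{p4,p5},{p3,p4,p5}} W234={{p4},{p1,p4},{p2,p5},{p3,p4},{p4,p5},{p3,p4,p5}}
  W1234={{p4},{p1,p4},{p2,p5},{p3,p4},{p4,p5},{p3,p4,p5}}
components per intersection:
  W1: {{p2},{p1,p2},{p2,p5}} {{p3},{p4},{p1,p4},{p3,p4},{p3,p5},{p4,p5},{p3,p4,p5}}
  W2: {{p1},{p2},{p4},{p1,p2},{p1,p4},{p2,p5},{p3,p4},{p4,p5},{p3,p4,p5}}
  W3: {{p3},{p4},{p5},{p1,p4},{p2,p5},{p3,p4},{p3,p5},{p4,p5},{p3,p4,p5}}
  W4: {{p2},{p1,p2},{p2,p5}} {{p4},{p1,p4},{p3,p4},{p4,p5},{p3,p4,p5}}
  W12: {{p2},{p1,p2},{p2,p5}} {{p4},{p1,p4},{p3,p4},{p4,p5},{p3,p4,p5}}
  W13: {{p3},{p4},{p1,p4},{p3,p4},{p3,p5},{p4,p5},{p3,p4,p5}} {{p2,p5}}
  W14: {{p2},{p1,p2},{p2,p5}} {{p4},{p1,p4},{p3,p4},{p4,p5},{p3,p4,p5}}
  W23: {{p4},{p1,p4},{p3,p4},{p4,p5},{p3,p4,p5}} {{p2,p5}}
  W24: {{p2},{p1,p2},{p2,p5}} {{p4},{p1,p4},{p3,p4},{p4,p5},{p3,p4,p5}}
  W34: {{p4},{p1,p4},{p3,p4},{p4,p5},{p3,p4,p5}} {{p2,p5}}
  W123: {{p4},{p1,p4},{p3,p4},{p4,p5},{p3,p4,p5}} {{p2,p5}}
  W124: {{p2},{p1,p2},{p2,p5}} {{p4},{p1,p4},{p3,p4},{p4,p5},{p3,p4,p5}}
  W134: {{p4},{p1,p4},{p3,p4},{p4,p5},{p3,p4,p5}} {{p2,p5}}
  W234: {{p4},{p1,p4},{p3,p4},{p4,p5},{p3,p4,p5}} {{p2,p5}}
  W1234: {{p4},{p1,p4},{p3,p4},{p4,p5},{p3,p4,p5}} {{p2,p5}}
C dims 6,12,8,2; δ0: rk 5, SNF 1^5; δ1: rk 6, SNF 1^6; δ2: rk 2, SNF 1^2
Ȟ^0: (6−5)−0=1 ⇒ Z
Ȟ^1: (12−6)−5=1 ⇒ Z
Ȟ^2: (8−2)−6=0 ⇒ 0

Ȟ^0(U;F) ≅ Z, Ȟ^1(U;F) ≅ Z, Ȟ^2(U;F) ≅ 0


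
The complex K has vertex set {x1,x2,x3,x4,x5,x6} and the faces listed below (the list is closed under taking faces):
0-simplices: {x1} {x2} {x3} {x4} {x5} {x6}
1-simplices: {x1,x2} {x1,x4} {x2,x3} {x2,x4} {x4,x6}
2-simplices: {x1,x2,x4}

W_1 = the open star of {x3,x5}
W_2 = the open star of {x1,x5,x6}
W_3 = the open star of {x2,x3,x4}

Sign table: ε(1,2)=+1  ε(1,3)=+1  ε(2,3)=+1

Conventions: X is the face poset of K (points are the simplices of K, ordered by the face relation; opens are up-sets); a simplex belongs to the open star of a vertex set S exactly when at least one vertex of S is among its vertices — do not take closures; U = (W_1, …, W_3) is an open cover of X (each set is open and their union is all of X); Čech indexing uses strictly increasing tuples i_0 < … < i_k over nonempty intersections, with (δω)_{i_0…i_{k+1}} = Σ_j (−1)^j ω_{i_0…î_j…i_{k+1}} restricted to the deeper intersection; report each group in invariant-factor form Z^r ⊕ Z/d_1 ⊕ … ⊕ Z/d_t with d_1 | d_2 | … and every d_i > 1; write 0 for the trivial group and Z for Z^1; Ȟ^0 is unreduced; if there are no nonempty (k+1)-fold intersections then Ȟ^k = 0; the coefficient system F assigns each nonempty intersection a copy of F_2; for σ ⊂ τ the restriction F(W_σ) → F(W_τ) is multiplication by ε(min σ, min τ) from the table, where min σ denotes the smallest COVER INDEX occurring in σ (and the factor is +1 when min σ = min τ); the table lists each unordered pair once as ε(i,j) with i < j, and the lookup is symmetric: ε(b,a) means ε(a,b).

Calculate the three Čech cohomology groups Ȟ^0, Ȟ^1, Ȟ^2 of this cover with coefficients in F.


Ȟ^0(U;F) ≅ Z/2,  Ȟ^1(U;F) ≅ Z/2,  Ȟ^2(U;F) ≅ 0

cover nerve:
  W1={{x3},{x5},{x2,x3}} W2={{x1},{x5},{x6},{x1,x2},{x1,x4},{x4,x6},{x1,x2,x4}} W3={{x2},{x3},{x4},{x1,x2},{x1,x4},{x2,x3},{x2,x4},{x4,x6},{x1,x2,x4}}
  W12={{x5}} W13={{x3},{x2,x3}} W23={{x1,x2},{x1,x4},{x4,x6},{x1,x2,x4}}
C dims 3,3; δ0: rk_F2 2
Ȟ^0: (3−2)−0=1 ⇒ Z/2
Ȟ^1: (3−0)−2=1 ⇒ Z/2
Ȟ^2: (0−0)−0=0 ⇒ 0


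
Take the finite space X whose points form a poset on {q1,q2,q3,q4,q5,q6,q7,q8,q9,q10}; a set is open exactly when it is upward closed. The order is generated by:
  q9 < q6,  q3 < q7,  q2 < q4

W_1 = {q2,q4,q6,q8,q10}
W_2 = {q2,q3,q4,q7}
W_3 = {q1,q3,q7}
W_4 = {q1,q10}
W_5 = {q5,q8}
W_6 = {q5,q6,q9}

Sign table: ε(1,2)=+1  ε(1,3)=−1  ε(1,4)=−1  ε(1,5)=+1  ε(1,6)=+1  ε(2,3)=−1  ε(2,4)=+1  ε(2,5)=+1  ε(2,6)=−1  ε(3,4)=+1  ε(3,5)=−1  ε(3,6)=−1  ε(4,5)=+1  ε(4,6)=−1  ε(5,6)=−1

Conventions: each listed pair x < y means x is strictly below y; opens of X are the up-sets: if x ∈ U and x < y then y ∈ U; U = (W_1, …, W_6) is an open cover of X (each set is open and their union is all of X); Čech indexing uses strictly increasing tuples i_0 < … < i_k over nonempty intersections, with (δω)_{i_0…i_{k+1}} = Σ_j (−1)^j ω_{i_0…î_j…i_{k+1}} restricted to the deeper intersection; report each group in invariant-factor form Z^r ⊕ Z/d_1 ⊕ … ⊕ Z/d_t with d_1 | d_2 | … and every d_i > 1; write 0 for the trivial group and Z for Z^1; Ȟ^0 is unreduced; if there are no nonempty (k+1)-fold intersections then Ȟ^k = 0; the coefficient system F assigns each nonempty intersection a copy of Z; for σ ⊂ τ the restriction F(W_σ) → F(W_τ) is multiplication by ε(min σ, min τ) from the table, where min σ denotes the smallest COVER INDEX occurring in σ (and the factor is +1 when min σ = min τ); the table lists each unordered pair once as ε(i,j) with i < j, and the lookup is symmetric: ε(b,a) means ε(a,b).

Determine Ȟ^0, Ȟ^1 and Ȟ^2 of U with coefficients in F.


nerve simplices:
  W12={q2,q4} W14={q10} W15={q8} W16={q6} W23={q3,q7} W34={q1} W56={q5}
C dims 6,7; δ0: rk 6, SNF 1^5·2
degree 0: 6−6−0 = 0 → Ȟ^0 ≅ 0
degree 1: 7−0−6 = 1 plus torsion [2] → Ȟ^1 ≅ Z ⊕ Z/2
degree 2: 0−0−0 = 0 → Ȟ^2 ≅ 0

Ȟ^0(U;F) ≅ 0; Ȟ^1(U;F) ≅ Z ⊕ Z/2; Ȟ^2(U;F) ≅ 0


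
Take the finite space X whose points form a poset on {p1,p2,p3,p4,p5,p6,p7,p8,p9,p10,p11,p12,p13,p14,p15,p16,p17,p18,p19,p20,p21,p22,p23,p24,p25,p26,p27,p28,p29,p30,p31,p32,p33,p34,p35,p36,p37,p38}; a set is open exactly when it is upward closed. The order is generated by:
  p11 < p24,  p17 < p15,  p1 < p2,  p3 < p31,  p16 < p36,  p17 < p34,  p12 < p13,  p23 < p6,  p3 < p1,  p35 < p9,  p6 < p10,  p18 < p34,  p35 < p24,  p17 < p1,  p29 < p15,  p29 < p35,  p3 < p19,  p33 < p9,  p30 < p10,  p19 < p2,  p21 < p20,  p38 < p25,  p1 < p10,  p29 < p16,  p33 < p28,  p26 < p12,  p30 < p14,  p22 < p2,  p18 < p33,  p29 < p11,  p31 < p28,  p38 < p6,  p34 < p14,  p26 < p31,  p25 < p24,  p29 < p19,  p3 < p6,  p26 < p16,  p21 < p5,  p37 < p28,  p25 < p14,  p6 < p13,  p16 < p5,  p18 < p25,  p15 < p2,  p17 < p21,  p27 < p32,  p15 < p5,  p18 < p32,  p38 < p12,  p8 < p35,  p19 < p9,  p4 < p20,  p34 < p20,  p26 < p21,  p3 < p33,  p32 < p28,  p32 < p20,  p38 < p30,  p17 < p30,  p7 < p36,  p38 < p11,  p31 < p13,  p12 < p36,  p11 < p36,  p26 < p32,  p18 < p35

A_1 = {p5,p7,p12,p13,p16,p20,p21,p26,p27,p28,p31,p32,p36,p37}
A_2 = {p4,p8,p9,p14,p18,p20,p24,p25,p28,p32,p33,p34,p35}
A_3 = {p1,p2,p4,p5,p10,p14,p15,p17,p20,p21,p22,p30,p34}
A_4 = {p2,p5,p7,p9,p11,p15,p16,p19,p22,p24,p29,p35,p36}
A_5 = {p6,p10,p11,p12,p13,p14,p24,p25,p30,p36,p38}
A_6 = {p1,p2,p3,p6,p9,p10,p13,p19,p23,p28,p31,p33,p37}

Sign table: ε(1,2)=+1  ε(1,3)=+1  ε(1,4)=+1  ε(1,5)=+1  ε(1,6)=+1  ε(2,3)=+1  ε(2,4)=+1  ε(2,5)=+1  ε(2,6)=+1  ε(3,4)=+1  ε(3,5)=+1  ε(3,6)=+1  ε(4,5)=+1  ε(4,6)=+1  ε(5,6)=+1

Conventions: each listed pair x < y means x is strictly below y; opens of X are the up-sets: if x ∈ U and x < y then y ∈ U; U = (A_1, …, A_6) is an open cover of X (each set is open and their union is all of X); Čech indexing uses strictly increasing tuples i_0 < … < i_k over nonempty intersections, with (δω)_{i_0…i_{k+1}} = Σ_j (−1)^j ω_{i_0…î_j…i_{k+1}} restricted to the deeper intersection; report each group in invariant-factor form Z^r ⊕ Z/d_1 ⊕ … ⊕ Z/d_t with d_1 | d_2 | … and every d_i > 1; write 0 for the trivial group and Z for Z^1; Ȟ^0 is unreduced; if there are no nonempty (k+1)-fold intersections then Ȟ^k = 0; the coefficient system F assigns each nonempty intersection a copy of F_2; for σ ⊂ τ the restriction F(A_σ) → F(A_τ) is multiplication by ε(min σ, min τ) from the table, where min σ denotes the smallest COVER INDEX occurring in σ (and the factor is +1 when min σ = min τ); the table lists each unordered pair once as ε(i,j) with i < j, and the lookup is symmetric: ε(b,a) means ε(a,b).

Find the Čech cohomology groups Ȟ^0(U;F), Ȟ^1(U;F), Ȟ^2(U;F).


Ȟ^0 ≅ Z/2; Ȟ^1 ≅ Z/2; Ȟ^2 ≅ Z/2

cover nerve:
  A12={p20,p28,p32} A13={p5,p20,p21} A14={p5,p7,p16,p36} A15={p12,p13,p36} A16={p13,p28,p31,p37} A23={p4,p14,p20,p34} A24={p9,p24,p35} A25={p14,p24,p25} A26={p9,p28,p33} A34={p2,p5,p15,p22} A35={p10,p14,p30} A36={p1,p2,p10} A45={p11,p24,p36} A46={p2,p9,p19} A56={p6,p10,p13}
  A123={p20} A126={p28} A134={p5} A145={p36} A156={p13} A235={p14} A245={p24} A246={p9} A346={p2} A356={p10}
C dims 6,15,10; δ0: rk_F2 5; δ1: rk_F2 9
Ȟ^0: (6−5)−0=1 ⇒ Z/2
Ȟ^1: (15−9)−5=1 ⇒ Z/2
Ȟ^2: (10−0)−9=1 ⇒ Z/2


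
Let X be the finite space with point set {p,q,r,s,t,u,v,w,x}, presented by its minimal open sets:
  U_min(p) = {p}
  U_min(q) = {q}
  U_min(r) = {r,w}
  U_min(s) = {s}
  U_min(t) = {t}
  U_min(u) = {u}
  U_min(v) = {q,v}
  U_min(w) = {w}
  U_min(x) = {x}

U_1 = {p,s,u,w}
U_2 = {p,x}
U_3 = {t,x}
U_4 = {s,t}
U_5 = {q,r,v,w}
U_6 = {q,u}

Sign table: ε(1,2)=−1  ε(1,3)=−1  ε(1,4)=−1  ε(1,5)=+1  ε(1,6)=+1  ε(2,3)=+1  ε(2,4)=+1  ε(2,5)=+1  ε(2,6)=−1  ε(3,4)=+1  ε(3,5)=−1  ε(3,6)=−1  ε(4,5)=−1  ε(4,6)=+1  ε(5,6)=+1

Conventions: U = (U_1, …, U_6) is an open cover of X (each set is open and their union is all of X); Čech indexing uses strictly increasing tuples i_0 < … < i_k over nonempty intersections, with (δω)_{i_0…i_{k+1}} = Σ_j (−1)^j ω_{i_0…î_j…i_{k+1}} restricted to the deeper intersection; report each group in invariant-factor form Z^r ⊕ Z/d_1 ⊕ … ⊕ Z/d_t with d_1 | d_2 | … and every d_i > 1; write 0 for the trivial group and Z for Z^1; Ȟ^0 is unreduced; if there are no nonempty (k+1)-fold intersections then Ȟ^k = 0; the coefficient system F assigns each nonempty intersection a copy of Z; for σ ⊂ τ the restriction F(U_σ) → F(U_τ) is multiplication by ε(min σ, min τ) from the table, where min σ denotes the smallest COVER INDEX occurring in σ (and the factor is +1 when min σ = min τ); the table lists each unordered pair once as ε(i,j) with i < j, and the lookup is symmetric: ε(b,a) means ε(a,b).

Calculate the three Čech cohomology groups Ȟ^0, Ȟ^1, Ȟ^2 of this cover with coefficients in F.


Ȟ^0(U;F) ≅ Z; Ȟ^1(U;F) ≅ Z^2; Ȟ^2(U;F) ≅ 0

nerve simplices:
  U12={p} U14={s} U15={w} U16={u} U23={x} U34={t} U56={q}
C dims 6,7; δ0: rk 5, SNF 1^5
degree 0: 6−5−0 = 1 → Ȟ^0 ≅ Z
degree 1: 7−0−5 = 2 → Ȟ^1 ≅ Z^2
degree 2: 0−0−0 = 0 → Ȟ^2 ≅ 0


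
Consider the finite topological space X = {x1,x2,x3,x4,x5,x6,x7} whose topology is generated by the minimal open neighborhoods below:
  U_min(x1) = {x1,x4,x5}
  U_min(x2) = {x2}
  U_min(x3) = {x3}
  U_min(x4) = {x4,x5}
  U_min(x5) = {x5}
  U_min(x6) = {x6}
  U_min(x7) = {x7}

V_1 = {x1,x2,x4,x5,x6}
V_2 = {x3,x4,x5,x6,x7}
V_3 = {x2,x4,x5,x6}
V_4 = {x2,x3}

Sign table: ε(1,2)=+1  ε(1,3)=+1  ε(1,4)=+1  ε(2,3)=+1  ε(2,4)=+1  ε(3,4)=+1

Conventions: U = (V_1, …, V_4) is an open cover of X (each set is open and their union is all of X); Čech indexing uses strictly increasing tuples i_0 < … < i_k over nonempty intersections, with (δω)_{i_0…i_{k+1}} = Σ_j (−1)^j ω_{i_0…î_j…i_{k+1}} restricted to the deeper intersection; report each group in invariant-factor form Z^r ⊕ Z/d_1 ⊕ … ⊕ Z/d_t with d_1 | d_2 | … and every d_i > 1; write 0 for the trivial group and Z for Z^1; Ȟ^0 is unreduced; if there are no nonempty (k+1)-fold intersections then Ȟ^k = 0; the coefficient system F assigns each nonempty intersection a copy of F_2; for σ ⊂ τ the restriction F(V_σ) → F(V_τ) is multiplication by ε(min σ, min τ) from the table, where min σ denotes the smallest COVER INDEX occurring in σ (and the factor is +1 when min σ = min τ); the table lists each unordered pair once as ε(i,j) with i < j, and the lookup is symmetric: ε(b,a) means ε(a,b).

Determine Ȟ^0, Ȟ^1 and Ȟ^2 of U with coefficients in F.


intersection data:
  V12={x4,x5,x6} V13={x2,x4,x5,x6} V14={x2} V23={x4,x5,x6} V24={x3} V34={x2}
  V123={x4,x5,x6} V134={x2}
C dims 4,6,2; δ0: rk_F2 3; δ1: rk_F2 2
Ȟ^0 = (4 − 3) − 0 = 1, so Ȟ^0 ≅ Z/2
Ȟ^1 = (6 − 2) − 3 = 1, so Ȟ^1 ≅ Z/2
Ȟ^2 = (2 − 0) − 2 = 0, so Ȟ^2 ≅ 0

Ȟ^0(U;F) ≅ Z/2, Ȟ^1(U;F) ≅ Z/2, Ȟ^2(U;F) ≅ 0


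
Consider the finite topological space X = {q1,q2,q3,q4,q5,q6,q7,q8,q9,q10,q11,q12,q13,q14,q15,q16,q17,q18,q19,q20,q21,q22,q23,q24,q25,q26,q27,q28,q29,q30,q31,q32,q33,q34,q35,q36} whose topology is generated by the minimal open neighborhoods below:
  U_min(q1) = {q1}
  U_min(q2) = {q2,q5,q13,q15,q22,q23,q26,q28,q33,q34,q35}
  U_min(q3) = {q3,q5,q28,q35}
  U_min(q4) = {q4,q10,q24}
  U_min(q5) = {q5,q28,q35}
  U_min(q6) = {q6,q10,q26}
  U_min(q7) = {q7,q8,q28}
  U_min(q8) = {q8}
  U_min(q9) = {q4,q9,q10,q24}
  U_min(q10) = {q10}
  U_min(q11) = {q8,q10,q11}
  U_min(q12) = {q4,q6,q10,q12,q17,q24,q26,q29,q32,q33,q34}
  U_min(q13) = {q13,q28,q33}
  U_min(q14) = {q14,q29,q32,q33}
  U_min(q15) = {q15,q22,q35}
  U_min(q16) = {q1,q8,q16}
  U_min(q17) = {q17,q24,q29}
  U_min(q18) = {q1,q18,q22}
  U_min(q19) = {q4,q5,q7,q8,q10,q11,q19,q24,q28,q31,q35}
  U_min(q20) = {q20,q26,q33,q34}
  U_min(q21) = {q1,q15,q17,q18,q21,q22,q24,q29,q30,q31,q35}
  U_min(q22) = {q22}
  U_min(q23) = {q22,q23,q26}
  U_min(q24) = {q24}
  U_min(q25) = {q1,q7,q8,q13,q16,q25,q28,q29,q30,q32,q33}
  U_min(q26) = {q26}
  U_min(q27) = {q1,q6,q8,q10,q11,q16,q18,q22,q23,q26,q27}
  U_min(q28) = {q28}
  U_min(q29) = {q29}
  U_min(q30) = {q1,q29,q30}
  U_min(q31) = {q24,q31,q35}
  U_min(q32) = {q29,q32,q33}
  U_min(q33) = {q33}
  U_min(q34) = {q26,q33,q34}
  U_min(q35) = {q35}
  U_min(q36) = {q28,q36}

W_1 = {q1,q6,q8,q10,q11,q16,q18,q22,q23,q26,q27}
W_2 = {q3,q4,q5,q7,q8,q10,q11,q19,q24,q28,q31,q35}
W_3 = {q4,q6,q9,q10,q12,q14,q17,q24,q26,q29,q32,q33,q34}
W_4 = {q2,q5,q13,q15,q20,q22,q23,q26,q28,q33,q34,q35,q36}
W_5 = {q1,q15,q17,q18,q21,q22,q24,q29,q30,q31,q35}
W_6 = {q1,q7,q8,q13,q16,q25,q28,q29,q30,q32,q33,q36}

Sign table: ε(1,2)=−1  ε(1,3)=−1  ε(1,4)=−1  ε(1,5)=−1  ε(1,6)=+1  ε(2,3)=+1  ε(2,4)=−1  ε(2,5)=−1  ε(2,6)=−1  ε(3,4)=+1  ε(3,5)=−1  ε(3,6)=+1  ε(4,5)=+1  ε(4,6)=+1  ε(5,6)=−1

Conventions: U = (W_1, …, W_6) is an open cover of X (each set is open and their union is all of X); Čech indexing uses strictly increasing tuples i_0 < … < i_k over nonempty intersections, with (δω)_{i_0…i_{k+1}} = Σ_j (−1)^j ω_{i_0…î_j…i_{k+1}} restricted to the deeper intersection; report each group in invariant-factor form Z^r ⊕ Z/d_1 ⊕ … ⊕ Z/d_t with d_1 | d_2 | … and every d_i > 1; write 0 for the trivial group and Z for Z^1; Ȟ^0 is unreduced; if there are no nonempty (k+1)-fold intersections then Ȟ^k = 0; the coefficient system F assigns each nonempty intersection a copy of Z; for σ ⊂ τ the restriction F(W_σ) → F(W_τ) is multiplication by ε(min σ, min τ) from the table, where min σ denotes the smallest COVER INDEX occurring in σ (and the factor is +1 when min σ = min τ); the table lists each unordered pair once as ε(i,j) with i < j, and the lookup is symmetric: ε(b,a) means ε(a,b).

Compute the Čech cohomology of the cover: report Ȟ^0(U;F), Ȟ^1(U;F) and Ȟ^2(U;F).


nerve simplices:
  W12={q8,q10,q11} W13={q6,q10,q26} W14={q22,q23,q26} W15={q1,q18,q22} W16={q1,q8,q16} W23={q4,q10,q24} W24={q5,q28,q35} W25={q24,q31,q35} W26={q7,q8,q28} W34={q26,q33,q34} W35={q17,q24,q29} W36={q29,q32,q33} W45={q15,q22,q35} W46={q13,q28,q33,q36} W56={q1,q29,q30}
  W123={q10} W126={q8} W134={q26} W145={q22} W156={q1} W235={q24} W245={q35} W246={q28} W346={q33} W356={q29}
C dims 6,15,10; δ0: rk 6, SNF 1^5·2; δ1: rk 9, SNF 1^9
degree 0: 6−6−0 = 0 → Ȟ^0 ≅ 0
degree 1: 15−9−6 = 0 plus torsion [2] → Ȟ^1 ≅ Z/2
degree 2: 10−0−9 = 1 → Ȟ^2 ≅ Z

Ȟ^0 ≅ 0; Ȟ^1 ≅ Z/2; Ȟ^2 ≅ Z


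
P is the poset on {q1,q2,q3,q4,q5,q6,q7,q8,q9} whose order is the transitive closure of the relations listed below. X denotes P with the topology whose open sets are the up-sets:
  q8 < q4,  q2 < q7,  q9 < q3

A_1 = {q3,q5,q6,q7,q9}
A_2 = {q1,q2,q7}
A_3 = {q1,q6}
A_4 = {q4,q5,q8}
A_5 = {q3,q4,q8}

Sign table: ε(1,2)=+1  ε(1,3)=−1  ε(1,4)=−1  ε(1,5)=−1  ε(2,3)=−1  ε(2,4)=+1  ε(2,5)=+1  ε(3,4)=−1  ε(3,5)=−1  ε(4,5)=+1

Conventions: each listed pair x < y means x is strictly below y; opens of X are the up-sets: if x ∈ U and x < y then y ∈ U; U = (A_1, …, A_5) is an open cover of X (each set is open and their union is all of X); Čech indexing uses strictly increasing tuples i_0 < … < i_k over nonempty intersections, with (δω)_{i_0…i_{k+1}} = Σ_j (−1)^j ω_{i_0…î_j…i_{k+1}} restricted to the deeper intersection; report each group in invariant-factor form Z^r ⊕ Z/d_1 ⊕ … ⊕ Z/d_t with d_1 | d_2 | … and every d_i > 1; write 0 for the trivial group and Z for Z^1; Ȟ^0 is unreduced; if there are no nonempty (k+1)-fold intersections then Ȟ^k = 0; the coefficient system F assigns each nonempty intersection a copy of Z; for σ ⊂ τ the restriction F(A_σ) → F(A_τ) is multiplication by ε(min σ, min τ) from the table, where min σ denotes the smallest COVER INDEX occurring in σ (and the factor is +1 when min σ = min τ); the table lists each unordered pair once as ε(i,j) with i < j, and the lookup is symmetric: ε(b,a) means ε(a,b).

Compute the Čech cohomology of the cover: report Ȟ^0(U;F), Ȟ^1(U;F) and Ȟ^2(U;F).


Ȟ^0(U;F) ≅ Z,  Ȟ^1(U;F) ≅ Z^2,  Ȟ^2(U;F) ≅ 0

nonempty overlaps:
  A12={q7} A13={q6} A14={q5} A15={q3} A23={q1} A45={q4,q8}
C dims 5,6; δ0: rk 4, SNF 1^4
degree 0: 5−4−0 = 1 → Ȟ^0 ≅ Z
degree 1: 6−0−4 = 2 → Ȟ^1 ≅ Z^2
degree 2: 0−0−0 = 0 → Ȟ^2 ≅ 0


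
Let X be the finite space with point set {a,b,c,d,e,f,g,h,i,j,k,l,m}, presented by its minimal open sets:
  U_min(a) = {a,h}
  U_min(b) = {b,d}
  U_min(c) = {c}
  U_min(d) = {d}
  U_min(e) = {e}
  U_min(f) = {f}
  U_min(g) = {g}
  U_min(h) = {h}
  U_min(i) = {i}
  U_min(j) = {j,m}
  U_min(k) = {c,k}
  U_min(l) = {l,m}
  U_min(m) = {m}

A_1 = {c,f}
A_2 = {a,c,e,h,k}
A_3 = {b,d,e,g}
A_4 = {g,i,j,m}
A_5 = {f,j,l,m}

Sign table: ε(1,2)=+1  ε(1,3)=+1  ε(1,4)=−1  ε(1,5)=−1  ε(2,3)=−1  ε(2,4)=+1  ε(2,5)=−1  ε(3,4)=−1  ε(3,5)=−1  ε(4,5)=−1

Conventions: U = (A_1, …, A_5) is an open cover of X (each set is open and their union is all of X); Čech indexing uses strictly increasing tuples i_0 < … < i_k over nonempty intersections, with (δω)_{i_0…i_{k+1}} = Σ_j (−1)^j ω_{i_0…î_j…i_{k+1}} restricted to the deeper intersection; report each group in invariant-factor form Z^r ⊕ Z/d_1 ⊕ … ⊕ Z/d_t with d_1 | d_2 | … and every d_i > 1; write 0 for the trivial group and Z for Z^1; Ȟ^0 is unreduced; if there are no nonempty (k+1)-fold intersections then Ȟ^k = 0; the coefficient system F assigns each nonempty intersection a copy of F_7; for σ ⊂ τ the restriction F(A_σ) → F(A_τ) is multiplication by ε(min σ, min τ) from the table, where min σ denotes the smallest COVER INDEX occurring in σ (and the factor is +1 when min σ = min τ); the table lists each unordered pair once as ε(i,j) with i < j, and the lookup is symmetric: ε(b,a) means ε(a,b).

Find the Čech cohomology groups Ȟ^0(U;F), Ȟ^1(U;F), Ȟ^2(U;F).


nerve simplices:
  A12={c} A15={f} A23={e} A34={g} A45={j,m}
C dims 5,5; δ0: rk_F7 4
degree 0: 5−4−0 = 1 → Ȟ^0 ≅ Z/7
degree 1: 5−0−4 = 1 → Ȟ^1 ≅ Z/7
degree 2: 0−0−0 = 0 → Ȟ^2 ≅ 0

Ȟ^0(U;F) ≅ Z/7, Ȟ^1(U;F) ≅ Z/7 and Ȟ^2(U;F) ≅ 0


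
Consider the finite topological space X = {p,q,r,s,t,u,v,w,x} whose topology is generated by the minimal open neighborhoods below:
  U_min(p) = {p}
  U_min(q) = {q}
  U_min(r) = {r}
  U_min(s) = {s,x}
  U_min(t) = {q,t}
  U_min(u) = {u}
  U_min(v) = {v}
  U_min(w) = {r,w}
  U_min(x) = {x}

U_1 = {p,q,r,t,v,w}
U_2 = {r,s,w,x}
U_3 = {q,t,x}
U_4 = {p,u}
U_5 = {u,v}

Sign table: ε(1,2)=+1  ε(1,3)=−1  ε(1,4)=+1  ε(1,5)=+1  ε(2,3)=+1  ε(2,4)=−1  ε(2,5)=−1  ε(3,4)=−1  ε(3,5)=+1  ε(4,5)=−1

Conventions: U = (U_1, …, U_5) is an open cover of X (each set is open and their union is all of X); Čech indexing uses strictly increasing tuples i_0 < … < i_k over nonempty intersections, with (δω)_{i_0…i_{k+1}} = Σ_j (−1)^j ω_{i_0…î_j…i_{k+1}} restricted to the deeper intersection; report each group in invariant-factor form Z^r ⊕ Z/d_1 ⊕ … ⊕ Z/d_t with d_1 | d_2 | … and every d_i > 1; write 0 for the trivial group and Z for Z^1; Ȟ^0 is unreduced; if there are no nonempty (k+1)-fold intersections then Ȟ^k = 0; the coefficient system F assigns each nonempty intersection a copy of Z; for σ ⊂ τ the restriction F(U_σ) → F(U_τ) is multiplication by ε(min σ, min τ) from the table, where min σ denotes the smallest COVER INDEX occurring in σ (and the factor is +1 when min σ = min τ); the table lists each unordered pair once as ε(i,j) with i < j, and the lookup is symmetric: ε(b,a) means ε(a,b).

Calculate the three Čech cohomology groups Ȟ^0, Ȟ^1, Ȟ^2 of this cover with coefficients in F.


Ȟ^0 ≅ 0,  Ȟ^1 ≅ Z ⊕ Z/2,  Ȟ^2 ≅ 0

intersection data:
  U12={r,w} U13={q,t} U14={p} U15={v} U23={x} U45={u}
C dims 5,6; δ0: rk 5, SNF 1^4·2
Ȟ^0 = (5 − 5) − 0 = 0, so Ȟ^0 ≅ 0
Ȟ^1 = (6 − 0) − 5 = 1 plus torsion [2], so Ȟ^1 ≅ Z ⊕ Z/2
Ȟ^2 = (0 − 0) − 0 = 0, so Ȟ^2 ≅ 0


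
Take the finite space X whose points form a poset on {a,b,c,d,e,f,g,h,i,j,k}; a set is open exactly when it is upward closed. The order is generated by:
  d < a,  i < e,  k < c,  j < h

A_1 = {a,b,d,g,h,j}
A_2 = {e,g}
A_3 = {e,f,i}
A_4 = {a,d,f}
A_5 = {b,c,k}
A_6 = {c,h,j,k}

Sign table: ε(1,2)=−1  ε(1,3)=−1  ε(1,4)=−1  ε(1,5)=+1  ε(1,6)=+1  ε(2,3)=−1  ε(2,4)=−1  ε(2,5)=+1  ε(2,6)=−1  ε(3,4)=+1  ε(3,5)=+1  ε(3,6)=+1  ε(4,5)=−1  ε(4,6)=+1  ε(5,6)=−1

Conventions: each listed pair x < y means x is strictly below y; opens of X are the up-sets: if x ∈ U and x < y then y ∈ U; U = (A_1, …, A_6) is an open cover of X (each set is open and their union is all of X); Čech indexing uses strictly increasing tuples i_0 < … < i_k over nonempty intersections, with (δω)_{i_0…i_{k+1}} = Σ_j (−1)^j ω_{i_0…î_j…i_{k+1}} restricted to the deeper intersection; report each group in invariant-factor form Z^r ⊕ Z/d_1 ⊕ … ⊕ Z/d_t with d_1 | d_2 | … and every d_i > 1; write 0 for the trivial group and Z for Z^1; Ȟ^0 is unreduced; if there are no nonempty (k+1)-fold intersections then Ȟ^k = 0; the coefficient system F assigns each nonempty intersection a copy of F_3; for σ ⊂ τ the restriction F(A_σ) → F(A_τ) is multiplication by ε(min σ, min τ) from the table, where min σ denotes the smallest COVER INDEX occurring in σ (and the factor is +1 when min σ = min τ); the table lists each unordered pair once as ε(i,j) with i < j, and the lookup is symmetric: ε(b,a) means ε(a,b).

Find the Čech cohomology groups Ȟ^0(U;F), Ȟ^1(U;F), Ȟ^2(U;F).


Ȟ^0 ≅ 0, Ȟ^1 ≅ Z/3, Ȟ^2 ≅ 0

nerve of the cover:
  A12={g} A14={a,d} A15={b} A16={h,j} A23={e} A34={f} A56={c,k}
C dims 6,7; δ0: rk_F3 6
Ȟ^0 = (6 − 6) − 0 = 0, so Ȟ^0 ≅ 0
Ȟ^1 = (7 − 0) − 6 = 1, so Ȟ^1 ≅ Z/3
Ȟ^2 = (0 − 0) − 0 = 0, so Ȟ^2 ≅ 0


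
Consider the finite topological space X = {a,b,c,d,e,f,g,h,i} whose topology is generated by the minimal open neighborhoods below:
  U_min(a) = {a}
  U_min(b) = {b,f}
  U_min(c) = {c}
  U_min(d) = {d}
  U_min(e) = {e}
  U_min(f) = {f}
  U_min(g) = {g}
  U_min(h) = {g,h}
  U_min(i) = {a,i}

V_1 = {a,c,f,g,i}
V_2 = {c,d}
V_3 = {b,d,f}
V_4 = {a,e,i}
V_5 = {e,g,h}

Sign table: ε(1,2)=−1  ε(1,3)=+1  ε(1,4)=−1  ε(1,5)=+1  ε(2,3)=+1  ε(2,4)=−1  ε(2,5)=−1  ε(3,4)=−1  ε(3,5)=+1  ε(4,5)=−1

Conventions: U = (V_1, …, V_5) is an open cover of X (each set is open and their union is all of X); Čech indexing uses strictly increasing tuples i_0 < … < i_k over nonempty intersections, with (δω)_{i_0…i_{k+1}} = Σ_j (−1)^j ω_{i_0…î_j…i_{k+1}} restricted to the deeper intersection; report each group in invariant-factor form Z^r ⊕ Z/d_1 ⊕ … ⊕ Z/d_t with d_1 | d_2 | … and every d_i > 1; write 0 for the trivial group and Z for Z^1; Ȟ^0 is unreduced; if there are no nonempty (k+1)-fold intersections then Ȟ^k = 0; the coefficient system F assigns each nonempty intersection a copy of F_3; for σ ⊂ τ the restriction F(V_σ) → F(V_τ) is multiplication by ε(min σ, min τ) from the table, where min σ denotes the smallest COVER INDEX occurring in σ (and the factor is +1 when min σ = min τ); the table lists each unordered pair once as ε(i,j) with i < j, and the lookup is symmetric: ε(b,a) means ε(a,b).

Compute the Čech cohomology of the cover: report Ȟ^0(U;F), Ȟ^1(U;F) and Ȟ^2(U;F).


nerve of the cover:
  V12={c} V13={f} V14={a,i} V15={g} V23={d} V45={e}
C dims 5,6; δ0: rk_F3 5
Ȟ^0 = (5 − 5) − 0 = 0, so Ȟ^0 ≅ 0
Ȟ^1 = (6 − 0) − 5 = 1, so Ȟ^1 ≅ Z/3
Ȟ^2 = (0 − 0) − 0 = 0, so Ȟ^2 ≅ 0

Ȟ^0 = 0, Ȟ^1 = Z/3 and Ȟ^2 = 0


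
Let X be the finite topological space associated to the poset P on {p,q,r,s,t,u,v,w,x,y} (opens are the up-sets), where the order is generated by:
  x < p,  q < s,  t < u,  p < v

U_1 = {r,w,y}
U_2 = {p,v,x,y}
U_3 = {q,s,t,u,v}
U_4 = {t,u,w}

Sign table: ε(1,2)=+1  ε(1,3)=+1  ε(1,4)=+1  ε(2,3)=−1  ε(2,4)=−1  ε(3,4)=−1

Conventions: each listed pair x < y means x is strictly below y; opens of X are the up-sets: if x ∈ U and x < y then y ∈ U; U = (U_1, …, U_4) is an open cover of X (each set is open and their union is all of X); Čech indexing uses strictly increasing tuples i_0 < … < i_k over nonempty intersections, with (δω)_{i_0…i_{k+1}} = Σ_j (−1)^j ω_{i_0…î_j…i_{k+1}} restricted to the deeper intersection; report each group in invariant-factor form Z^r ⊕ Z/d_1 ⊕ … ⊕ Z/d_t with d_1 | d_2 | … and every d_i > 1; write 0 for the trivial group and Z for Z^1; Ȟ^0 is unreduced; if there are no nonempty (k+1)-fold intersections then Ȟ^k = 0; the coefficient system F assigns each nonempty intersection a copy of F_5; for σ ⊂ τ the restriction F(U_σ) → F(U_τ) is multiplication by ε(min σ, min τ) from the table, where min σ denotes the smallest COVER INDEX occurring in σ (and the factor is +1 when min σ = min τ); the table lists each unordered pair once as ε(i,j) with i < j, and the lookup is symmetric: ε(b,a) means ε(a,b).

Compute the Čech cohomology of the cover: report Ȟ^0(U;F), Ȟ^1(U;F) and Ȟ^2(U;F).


Ȟ^0(U;F) ≅ Z/5; Ȟ^1(U;F) ≅ Z/5; Ȟ^2(U;F) ≅ 0

cover nerve:
  U12={y} U14={w} U23={v} U34={t,u}
C dims 4,4; δ0: rk_F5 3
Ȟ^0: (4−3)−0=1 ⇒ Z/5
Ȟ^1: (4−0)−3=1 ⇒ Z/5
Ȟ^2: (0−0)−0=0 ⇒ 0


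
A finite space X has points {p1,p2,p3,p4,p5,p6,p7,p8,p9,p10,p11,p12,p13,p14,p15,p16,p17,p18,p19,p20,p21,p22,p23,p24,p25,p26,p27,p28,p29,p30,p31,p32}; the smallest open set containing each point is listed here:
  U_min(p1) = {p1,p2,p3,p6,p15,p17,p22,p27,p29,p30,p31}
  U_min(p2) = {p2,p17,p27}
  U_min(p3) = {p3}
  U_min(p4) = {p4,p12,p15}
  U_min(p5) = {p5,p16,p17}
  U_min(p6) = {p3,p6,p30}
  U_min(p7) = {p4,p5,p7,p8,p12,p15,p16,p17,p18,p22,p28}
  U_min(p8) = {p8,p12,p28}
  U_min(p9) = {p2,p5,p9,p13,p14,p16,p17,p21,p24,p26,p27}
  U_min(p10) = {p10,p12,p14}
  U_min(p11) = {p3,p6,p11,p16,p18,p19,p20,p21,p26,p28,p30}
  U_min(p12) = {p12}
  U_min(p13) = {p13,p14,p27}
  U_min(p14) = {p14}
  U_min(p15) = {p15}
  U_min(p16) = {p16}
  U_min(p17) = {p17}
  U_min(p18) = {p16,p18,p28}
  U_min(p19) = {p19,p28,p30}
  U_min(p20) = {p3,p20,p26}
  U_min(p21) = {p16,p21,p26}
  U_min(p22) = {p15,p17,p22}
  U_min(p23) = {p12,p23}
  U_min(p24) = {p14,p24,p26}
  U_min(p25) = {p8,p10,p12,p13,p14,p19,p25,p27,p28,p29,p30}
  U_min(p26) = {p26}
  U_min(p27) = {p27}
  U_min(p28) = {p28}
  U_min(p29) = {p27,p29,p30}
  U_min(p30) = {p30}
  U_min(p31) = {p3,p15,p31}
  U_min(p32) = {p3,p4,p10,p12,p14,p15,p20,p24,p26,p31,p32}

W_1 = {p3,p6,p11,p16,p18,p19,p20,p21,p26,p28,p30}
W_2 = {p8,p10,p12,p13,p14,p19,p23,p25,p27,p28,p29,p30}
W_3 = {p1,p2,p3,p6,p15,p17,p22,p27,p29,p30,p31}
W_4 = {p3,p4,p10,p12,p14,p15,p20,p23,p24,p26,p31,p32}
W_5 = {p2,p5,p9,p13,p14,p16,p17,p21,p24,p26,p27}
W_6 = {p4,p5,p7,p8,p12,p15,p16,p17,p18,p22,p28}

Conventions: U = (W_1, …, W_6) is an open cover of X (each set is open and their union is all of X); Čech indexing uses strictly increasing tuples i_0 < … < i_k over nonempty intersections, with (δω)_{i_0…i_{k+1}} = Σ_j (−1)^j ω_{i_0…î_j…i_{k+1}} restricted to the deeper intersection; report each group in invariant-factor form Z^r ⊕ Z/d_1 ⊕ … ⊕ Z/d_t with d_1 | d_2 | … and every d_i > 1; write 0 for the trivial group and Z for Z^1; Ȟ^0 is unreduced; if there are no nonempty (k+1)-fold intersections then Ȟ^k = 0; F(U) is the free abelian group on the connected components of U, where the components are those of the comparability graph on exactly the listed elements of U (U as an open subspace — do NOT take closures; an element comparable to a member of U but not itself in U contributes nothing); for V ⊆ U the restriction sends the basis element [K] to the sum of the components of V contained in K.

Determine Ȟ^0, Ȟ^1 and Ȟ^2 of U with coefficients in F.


Ȟ^0(U;F) ≅ Z, Ȟ^1(U;F) ≅ 0 and Ȟ^2(U;F) ≅ Z/2

intersection data:
  W12={p19,p28,p30} W13={p3,p6,p30} W14={p3,p20,p26} W15={p16,p21,p26} W16={p16,p18,p28} W23={p27,p29,p30} W24={p10,p12,p14,p23} W25={p13,p14,p27} W26={p8,p12,p28} W34={p3,p15,p31} W35={p2,p17,p27} W36={p15,p17,p22} W45={p14,p24,p26} W46={p4,p12,p15} W56={p5,p16,p17}
  W123={p30} W126={p28} W134={p3} W145={p26} W156={p16} W235={p27} W245={p14} W246={p12} W346={p15} W356={p17}
components per intersection:
  W1: {p3,p6,p11,p16,p18,p19,p20,p21,p26,p28,p30}
  W2: {p8,p10,p12,p13,p14,p19,p23,p25,p27,p28,p29,p30}
  W3: {p1,p2,p3,p6,p15,p17,p22,p27,p29,p30,p31}
  W4: {p3,p4,p10,p12,p14,p15,p20,p23,p24,p26,p31,p32}
  W5: {p2,p5,p9,p13,p14,p16,p17,p21,p24,p26,p27}
  W6: {p4,p5,p7,p8,p12,p15,p16,p17,p18,p22,p28}
  W12: {p19,p28,p30}
  W13: {p3,p6,p30}
  W14: {p3,p20,p26}
  W15: {p16,p21,p26}
  W16: {p16,p18,p28}
  W23: {p27,p29,p30}
  W24: {p10,p12,p14,p23}
  W25: {p13,p14,p27}
  W26: {p8,p12,p28}
  W34: {p3,p15,p31}
  W35: {p2,p17,p27}
  W36: {p15,p17,p22}
  W45: {p14,p24,p26}
  W46: {p4,p12,p15}
  W56: {p5,p16,p17}
  W123: {p30}
  W126: {p28}
  W134: {p3}
  W145: {p26}
  W156: {p16}
  W235: {p27}
  W245: {p14}
  W246: {p12}
  W346: {p15}
  W356: {p17}
C dims 6,15,10; δ0: rk 5, SNF 1^5; δ1: rk 10, SNF 1^9·2
Ȟ^0 = (6 − 5) − 0 = 1, so Ȟ^0 ≅ Z
Ȟ^1 = (15 − 10) − 5 = 0, so Ȟ^1 ≅ 0
Ȟ^2 = (10 − 0) − 10 = 0 plus torsion [2], so Ȟ^2 ≅ Z/2
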